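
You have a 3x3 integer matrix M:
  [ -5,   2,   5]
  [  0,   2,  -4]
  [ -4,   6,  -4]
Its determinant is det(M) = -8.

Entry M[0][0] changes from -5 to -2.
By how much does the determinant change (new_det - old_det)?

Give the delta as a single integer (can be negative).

Cofactor C_00 = 16
Entry delta = -2 - -5 = 3
Det delta = entry_delta * cofactor = 3 * 16 = 48

Answer: 48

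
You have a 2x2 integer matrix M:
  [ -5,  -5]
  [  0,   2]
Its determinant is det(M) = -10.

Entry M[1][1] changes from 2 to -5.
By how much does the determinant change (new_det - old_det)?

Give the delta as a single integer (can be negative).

Cofactor C_11 = -5
Entry delta = -5 - 2 = -7
Det delta = entry_delta * cofactor = -7 * -5 = 35

Answer: 35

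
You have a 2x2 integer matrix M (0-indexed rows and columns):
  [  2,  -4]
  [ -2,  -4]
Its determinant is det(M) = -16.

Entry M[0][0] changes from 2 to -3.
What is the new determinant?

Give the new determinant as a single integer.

det is linear in row 0: changing M[0][0] by delta changes det by delta * cofactor(0,0).
Cofactor C_00 = (-1)^(0+0) * minor(0,0) = -4
Entry delta = -3 - 2 = -5
Det delta = -5 * -4 = 20
New det = -16 + 20 = 4

Answer: 4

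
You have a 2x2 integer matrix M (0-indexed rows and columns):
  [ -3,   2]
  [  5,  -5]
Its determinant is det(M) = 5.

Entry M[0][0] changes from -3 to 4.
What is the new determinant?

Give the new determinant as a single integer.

Answer: -30

Derivation:
det is linear in row 0: changing M[0][0] by delta changes det by delta * cofactor(0,0).
Cofactor C_00 = (-1)^(0+0) * minor(0,0) = -5
Entry delta = 4 - -3 = 7
Det delta = 7 * -5 = -35
New det = 5 + -35 = -30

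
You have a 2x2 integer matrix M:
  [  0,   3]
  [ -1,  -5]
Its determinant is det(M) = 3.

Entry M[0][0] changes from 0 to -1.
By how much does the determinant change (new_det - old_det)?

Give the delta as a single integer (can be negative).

Answer: 5

Derivation:
Cofactor C_00 = -5
Entry delta = -1 - 0 = -1
Det delta = entry_delta * cofactor = -1 * -5 = 5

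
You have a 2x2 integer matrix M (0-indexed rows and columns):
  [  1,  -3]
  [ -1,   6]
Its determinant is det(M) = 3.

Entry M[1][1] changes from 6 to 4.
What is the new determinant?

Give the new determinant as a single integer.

Answer: 1

Derivation:
det is linear in row 1: changing M[1][1] by delta changes det by delta * cofactor(1,1).
Cofactor C_11 = (-1)^(1+1) * minor(1,1) = 1
Entry delta = 4 - 6 = -2
Det delta = -2 * 1 = -2
New det = 3 + -2 = 1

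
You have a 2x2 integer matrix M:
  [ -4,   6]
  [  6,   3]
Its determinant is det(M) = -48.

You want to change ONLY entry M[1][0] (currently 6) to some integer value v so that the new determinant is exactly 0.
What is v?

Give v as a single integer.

det is linear in entry M[1][0]: det = old_det + (v - 6) * C_10
Cofactor C_10 = -6
Want det = 0: -48 + (v - 6) * -6 = 0
  (v - 6) = 48 / -6 = -8
  v = 6 + (-8) = -2

Answer: -2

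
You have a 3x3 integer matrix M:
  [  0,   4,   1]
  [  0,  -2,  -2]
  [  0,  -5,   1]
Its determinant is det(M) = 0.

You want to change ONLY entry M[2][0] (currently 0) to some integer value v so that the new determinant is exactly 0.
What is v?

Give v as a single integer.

Answer: 0

Derivation:
det is linear in entry M[2][0]: det = old_det + (v - 0) * C_20
Cofactor C_20 = -6
Want det = 0: 0 + (v - 0) * -6 = 0
  (v - 0) = 0 / -6 = 0
  v = 0 + (0) = 0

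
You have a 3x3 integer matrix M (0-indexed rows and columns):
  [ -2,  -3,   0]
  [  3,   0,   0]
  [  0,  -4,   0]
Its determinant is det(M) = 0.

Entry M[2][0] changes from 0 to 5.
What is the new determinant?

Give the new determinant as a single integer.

Answer: 0

Derivation:
det is linear in row 2: changing M[2][0] by delta changes det by delta * cofactor(2,0).
Cofactor C_20 = (-1)^(2+0) * minor(2,0) = 0
Entry delta = 5 - 0 = 5
Det delta = 5 * 0 = 0
New det = 0 + 0 = 0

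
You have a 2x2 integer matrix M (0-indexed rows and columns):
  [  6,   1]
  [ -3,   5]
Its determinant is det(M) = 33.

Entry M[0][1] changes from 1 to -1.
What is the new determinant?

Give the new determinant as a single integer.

Answer: 27

Derivation:
det is linear in row 0: changing M[0][1] by delta changes det by delta * cofactor(0,1).
Cofactor C_01 = (-1)^(0+1) * minor(0,1) = 3
Entry delta = -1 - 1 = -2
Det delta = -2 * 3 = -6
New det = 33 + -6 = 27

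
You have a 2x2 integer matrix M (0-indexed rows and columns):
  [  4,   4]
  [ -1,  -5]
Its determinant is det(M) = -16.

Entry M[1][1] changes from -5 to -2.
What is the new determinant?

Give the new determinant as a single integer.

Answer: -4

Derivation:
det is linear in row 1: changing M[1][1] by delta changes det by delta * cofactor(1,1).
Cofactor C_11 = (-1)^(1+1) * minor(1,1) = 4
Entry delta = -2 - -5 = 3
Det delta = 3 * 4 = 12
New det = -16 + 12 = -4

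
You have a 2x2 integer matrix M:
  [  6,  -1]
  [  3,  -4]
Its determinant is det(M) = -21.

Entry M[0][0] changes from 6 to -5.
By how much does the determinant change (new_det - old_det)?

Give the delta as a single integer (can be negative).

Cofactor C_00 = -4
Entry delta = -5 - 6 = -11
Det delta = entry_delta * cofactor = -11 * -4 = 44

Answer: 44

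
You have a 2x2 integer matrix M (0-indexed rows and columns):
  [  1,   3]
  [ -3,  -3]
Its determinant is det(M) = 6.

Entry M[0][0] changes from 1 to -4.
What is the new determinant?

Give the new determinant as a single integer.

Answer: 21

Derivation:
det is linear in row 0: changing M[0][0] by delta changes det by delta * cofactor(0,0).
Cofactor C_00 = (-1)^(0+0) * minor(0,0) = -3
Entry delta = -4 - 1 = -5
Det delta = -5 * -3 = 15
New det = 6 + 15 = 21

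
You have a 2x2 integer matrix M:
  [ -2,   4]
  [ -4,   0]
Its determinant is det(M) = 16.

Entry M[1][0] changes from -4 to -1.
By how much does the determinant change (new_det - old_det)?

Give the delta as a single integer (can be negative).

Answer: -12

Derivation:
Cofactor C_10 = -4
Entry delta = -1 - -4 = 3
Det delta = entry_delta * cofactor = 3 * -4 = -12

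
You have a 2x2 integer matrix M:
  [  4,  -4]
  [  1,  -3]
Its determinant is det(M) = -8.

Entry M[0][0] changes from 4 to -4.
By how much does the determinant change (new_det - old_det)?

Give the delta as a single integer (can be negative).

Cofactor C_00 = -3
Entry delta = -4 - 4 = -8
Det delta = entry_delta * cofactor = -8 * -3 = 24

Answer: 24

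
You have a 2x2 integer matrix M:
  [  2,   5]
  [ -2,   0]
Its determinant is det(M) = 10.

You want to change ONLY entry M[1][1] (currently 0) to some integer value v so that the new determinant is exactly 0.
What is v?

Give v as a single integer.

Answer: -5

Derivation:
det is linear in entry M[1][1]: det = old_det + (v - 0) * C_11
Cofactor C_11 = 2
Want det = 0: 10 + (v - 0) * 2 = 0
  (v - 0) = -10 / 2 = -5
  v = 0 + (-5) = -5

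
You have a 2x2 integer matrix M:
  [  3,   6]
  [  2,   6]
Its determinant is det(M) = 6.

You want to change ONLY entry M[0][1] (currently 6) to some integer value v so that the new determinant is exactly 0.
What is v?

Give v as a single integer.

det is linear in entry M[0][1]: det = old_det + (v - 6) * C_01
Cofactor C_01 = -2
Want det = 0: 6 + (v - 6) * -2 = 0
  (v - 6) = -6 / -2 = 3
  v = 6 + (3) = 9

Answer: 9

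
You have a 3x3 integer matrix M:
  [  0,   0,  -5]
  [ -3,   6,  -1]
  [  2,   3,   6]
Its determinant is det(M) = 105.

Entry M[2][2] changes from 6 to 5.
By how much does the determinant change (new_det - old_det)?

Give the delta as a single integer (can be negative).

Cofactor C_22 = 0
Entry delta = 5 - 6 = -1
Det delta = entry_delta * cofactor = -1 * 0 = 0

Answer: 0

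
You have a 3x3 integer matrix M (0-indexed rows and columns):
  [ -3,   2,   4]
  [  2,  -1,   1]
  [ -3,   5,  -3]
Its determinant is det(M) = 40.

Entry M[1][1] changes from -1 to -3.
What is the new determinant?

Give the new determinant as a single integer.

det is linear in row 1: changing M[1][1] by delta changes det by delta * cofactor(1,1).
Cofactor C_11 = (-1)^(1+1) * minor(1,1) = 21
Entry delta = -3 - -1 = -2
Det delta = -2 * 21 = -42
New det = 40 + -42 = -2

Answer: -2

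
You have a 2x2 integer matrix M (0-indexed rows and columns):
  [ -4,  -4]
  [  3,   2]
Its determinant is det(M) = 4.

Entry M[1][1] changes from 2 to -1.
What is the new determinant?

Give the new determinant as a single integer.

det is linear in row 1: changing M[1][1] by delta changes det by delta * cofactor(1,1).
Cofactor C_11 = (-1)^(1+1) * minor(1,1) = -4
Entry delta = -1 - 2 = -3
Det delta = -3 * -4 = 12
New det = 4 + 12 = 16

Answer: 16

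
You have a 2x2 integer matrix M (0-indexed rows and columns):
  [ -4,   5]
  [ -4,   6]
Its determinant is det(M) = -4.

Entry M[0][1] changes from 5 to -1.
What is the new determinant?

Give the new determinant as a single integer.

det is linear in row 0: changing M[0][1] by delta changes det by delta * cofactor(0,1).
Cofactor C_01 = (-1)^(0+1) * minor(0,1) = 4
Entry delta = -1 - 5 = -6
Det delta = -6 * 4 = -24
New det = -4 + -24 = -28

Answer: -28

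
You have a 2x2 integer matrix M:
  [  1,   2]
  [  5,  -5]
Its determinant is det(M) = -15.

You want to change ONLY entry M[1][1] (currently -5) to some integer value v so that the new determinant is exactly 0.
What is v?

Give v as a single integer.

Answer: 10

Derivation:
det is linear in entry M[1][1]: det = old_det + (v - -5) * C_11
Cofactor C_11 = 1
Want det = 0: -15 + (v - -5) * 1 = 0
  (v - -5) = 15 / 1 = 15
  v = -5 + (15) = 10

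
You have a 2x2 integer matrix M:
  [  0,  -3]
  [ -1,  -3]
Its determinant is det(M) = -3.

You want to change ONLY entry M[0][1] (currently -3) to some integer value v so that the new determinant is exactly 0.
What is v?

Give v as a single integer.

Answer: 0

Derivation:
det is linear in entry M[0][1]: det = old_det + (v - -3) * C_01
Cofactor C_01 = 1
Want det = 0: -3 + (v - -3) * 1 = 0
  (v - -3) = 3 / 1 = 3
  v = -3 + (3) = 0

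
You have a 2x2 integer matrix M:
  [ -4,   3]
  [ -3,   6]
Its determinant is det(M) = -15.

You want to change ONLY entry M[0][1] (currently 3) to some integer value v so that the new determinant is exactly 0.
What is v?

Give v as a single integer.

det is linear in entry M[0][1]: det = old_det + (v - 3) * C_01
Cofactor C_01 = 3
Want det = 0: -15 + (v - 3) * 3 = 0
  (v - 3) = 15 / 3 = 5
  v = 3 + (5) = 8

Answer: 8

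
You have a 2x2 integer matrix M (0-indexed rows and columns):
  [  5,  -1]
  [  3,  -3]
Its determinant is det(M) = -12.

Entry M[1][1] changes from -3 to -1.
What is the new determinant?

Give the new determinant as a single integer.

det is linear in row 1: changing M[1][1] by delta changes det by delta * cofactor(1,1).
Cofactor C_11 = (-1)^(1+1) * minor(1,1) = 5
Entry delta = -1 - -3 = 2
Det delta = 2 * 5 = 10
New det = -12 + 10 = -2

Answer: -2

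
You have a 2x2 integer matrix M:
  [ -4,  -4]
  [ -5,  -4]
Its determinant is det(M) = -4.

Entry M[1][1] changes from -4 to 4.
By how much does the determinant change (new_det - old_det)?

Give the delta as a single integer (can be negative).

Answer: -32

Derivation:
Cofactor C_11 = -4
Entry delta = 4 - -4 = 8
Det delta = entry_delta * cofactor = 8 * -4 = -32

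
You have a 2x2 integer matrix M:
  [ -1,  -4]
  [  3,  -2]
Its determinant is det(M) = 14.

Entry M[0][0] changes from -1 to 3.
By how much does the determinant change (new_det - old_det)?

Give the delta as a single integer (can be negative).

Cofactor C_00 = -2
Entry delta = 3 - -1 = 4
Det delta = entry_delta * cofactor = 4 * -2 = -8

Answer: -8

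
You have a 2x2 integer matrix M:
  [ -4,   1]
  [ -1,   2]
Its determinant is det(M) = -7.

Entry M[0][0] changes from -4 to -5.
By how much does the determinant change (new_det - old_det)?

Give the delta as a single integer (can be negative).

Cofactor C_00 = 2
Entry delta = -5 - -4 = -1
Det delta = entry_delta * cofactor = -1 * 2 = -2

Answer: -2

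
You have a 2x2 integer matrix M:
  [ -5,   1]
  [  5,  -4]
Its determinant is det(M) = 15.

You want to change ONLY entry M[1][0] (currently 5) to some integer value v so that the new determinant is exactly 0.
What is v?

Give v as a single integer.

Answer: 20

Derivation:
det is linear in entry M[1][0]: det = old_det + (v - 5) * C_10
Cofactor C_10 = -1
Want det = 0: 15 + (v - 5) * -1 = 0
  (v - 5) = -15 / -1 = 15
  v = 5 + (15) = 20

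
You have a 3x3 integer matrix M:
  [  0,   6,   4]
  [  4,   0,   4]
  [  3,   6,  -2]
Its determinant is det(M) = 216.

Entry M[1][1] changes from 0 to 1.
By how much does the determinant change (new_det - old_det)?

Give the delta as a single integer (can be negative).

Cofactor C_11 = -12
Entry delta = 1 - 0 = 1
Det delta = entry_delta * cofactor = 1 * -12 = -12

Answer: -12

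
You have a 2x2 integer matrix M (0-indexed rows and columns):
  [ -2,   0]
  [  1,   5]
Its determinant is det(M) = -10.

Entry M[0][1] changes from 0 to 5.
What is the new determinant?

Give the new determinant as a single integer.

Answer: -15

Derivation:
det is linear in row 0: changing M[0][1] by delta changes det by delta * cofactor(0,1).
Cofactor C_01 = (-1)^(0+1) * minor(0,1) = -1
Entry delta = 5 - 0 = 5
Det delta = 5 * -1 = -5
New det = -10 + -5 = -15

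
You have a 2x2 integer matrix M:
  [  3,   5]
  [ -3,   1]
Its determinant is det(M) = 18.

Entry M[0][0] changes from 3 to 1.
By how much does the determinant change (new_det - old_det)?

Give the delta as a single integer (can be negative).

Answer: -2

Derivation:
Cofactor C_00 = 1
Entry delta = 1 - 3 = -2
Det delta = entry_delta * cofactor = -2 * 1 = -2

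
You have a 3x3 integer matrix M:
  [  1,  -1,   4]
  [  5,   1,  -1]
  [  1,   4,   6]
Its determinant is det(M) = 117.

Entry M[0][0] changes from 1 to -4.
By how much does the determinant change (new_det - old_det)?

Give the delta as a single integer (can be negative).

Answer: -50

Derivation:
Cofactor C_00 = 10
Entry delta = -4 - 1 = -5
Det delta = entry_delta * cofactor = -5 * 10 = -50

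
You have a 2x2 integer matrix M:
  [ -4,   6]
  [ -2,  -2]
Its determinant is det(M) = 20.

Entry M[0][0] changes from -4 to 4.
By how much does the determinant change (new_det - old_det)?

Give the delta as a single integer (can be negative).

Cofactor C_00 = -2
Entry delta = 4 - -4 = 8
Det delta = entry_delta * cofactor = 8 * -2 = -16

Answer: -16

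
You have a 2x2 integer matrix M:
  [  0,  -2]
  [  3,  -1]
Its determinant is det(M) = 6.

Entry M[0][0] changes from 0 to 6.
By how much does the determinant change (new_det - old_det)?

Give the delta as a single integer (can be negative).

Cofactor C_00 = -1
Entry delta = 6 - 0 = 6
Det delta = entry_delta * cofactor = 6 * -1 = -6

Answer: -6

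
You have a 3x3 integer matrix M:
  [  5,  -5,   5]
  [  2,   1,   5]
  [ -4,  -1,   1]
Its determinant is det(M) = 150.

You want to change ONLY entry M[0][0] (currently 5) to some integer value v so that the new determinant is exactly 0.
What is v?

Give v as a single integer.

Answer: -20

Derivation:
det is linear in entry M[0][0]: det = old_det + (v - 5) * C_00
Cofactor C_00 = 6
Want det = 0: 150 + (v - 5) * 6 = 0
  (v - 5) = -150 / 6 = -25
  v = 5 + (-25) = -20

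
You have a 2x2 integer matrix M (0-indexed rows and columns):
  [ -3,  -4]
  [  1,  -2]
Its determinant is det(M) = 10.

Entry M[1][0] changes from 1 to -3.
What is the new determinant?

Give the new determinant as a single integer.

det is linear in row 1: changing M[1][0] by delta changes det by delta * cofactor(1,0).
Cofactor C_10 = (-1)^(1+0) * minor(1,0) = 4
Entry delta = -3 - 1 = -4
Det delta = -4 * 4 = -16
New det = 10 + -16 = -6

Answer: -6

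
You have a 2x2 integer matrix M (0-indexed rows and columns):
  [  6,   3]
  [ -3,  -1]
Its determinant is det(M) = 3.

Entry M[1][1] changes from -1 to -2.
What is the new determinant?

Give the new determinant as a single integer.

det is linear in row 1: changing M[1][1] by delta changes det by delta * cofactor(1,1).
Cofactor C_11 = (-1)^(1+1) * minor(1,1) = 6
Entry delta = -2 - -1 = -1
Det delta = -1 * 6 = -6
New det = 3 + -6 = -3

Answer: -3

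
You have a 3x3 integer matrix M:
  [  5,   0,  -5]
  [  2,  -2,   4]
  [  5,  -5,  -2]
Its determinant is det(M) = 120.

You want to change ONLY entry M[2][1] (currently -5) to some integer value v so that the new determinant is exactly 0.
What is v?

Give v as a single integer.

Answer: -1

Derivation:
det is linear in entry M[2][1]: det = old_det + (v - -5) * C_21
Cofactor C_21 = -30
Want det = 0: 120 + (v - -5) * -30 = 0
  (v - -5) = -120 / -30 = 4
  v = -5 + (4) = -1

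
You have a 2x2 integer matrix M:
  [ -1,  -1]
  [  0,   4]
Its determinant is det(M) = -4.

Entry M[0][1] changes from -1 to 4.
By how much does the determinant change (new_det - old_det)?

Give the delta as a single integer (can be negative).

Cofactor C_01 = 0
Entry delta = 4 - -1 = 5
Det delta = entry_delta * cofactor = 5 * 0 = 0

Answer: 0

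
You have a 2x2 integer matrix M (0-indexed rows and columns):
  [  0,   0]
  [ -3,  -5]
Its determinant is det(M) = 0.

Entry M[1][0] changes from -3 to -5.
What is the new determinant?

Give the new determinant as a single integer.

Answer: 0

Derivation:
det is linear in row 1: changing M[1][0] by delta changes det by delta * cofactor(1,0).
Cofactor C_10 = (-1)^(1+0) * minor(1,0) = 0
Entry delta = -5 - -3 = -2
Det delta = -2 * 0 = 0
New det = 0 + 0 = 0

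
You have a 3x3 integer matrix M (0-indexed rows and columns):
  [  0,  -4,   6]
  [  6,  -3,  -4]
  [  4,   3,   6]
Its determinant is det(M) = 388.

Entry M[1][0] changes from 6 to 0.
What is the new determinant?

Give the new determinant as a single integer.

Answer: 136

Derivation:
det is linear in row 1: changing M[1][0] by delta changes det by delta * cofactor(1,0).
Cofactor C_10 = (-1)^(1+0) * minor(1,0) = 42
Entry delta = 0 - 6 = -6
Det delta = -6 * 42 = -252
New det = 388 + -252 = 136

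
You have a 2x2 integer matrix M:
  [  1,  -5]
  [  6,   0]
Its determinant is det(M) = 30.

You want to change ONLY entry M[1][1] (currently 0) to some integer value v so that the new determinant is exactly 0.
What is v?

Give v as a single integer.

det is linear in entry M[1][1]: det = old_det + (v - 0) * C_11
Cofactor C_11 = 1
Want det = 0: 30 + (v - 0) * 1 = 0
  (v - 0) = -30 / 1 = -30
  v = 0 + (-30) = -30

Answer: -30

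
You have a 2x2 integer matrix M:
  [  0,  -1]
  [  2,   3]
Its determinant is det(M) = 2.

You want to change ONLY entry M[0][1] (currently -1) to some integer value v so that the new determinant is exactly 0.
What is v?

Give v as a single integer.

Answer: 0

Derivation:
det is linear in entry M[0][1]: det = old_det + (v - -1) * C_01
Cofactor C_01 = -2
Want det = 0: 2 + (v - -1) * -2 = 0
  (v - -1) = -2 / -2 = 1
  v = -1 + (1) = 0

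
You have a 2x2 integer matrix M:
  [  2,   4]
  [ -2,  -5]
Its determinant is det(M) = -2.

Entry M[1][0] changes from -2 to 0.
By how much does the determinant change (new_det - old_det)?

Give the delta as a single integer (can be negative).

Cofactor C_10 = -4
Entry delta = 0 - -2 = 2
Det delta = entry_delta * cofactor = 2 * -4 = -8

Answer: -8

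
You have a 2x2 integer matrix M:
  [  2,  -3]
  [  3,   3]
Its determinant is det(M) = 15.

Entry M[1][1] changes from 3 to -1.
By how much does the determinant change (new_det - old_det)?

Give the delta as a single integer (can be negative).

Answer: -8

Derivation:
Cofactor C_11 = 2
Entry delta = -1 - 3 = -4
Det delta = entry_delta * cofactor = -4 * 2 = -8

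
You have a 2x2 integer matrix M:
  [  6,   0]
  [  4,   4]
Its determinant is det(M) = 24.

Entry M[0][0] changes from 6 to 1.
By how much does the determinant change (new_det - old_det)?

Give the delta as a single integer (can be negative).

Answer: -20

Derivation:
Cofactor C_00 = 4
Entry delta = 1 - 6 = -5
Det delta = entry_delta * cofactor = -5 * 4 = -20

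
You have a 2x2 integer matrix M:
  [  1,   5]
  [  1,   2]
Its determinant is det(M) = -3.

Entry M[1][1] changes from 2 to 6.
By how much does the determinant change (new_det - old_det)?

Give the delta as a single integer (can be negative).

Cofactor C_11 = 1
Entry delta = 6 - 2 = 4
Det delta = entry_delta * cofactor = 4 * 1 = 4

Answer: 4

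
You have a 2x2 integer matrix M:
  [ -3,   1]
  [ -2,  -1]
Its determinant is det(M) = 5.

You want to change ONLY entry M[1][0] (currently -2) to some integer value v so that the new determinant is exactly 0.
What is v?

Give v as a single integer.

Answer: 3

Derivation:
det is linear in entry M[1][0]: det = old_det + (v - -2) * C_10
Cofactor C_10 = -1
Want det = 0: 5 + (v - -2) * -1 = 0
  (v - -2) = -5 / -1 = 5
  v = -2 + (5) = 3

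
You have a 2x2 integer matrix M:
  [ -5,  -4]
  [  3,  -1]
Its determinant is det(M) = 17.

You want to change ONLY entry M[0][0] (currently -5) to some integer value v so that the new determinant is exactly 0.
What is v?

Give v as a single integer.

det is linear in entry M[0][0]: det = old_det + (v - -5) * C_00
Cofactor C_00 = -1
Want det = 0: 17 + (v - -5) * -1 = 0
  (v - -5) = -17 / -1 = 17
  v = -5 + (17) = 12

Answer: 12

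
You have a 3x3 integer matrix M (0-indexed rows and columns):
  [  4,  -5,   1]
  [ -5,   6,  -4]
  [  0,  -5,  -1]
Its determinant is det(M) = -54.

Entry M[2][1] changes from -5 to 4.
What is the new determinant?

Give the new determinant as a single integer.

det is linear in row 2: changing M[2][1] by delta changes det by delta * cofactor(2,1).
Cofactor C_21 = (-1)^(2+1) * minor(2,1) = 11
Entry delta = 4 - -5 = 9
Det delta = 9 * 11 = 99
New det = -54 + 99 = 45

Answer: 45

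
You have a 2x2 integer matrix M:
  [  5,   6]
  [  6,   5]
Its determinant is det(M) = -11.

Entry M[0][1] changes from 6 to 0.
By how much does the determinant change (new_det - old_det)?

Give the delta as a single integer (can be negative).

Answer: 36

Derivation:
Cofactor C_01 = -6
Entry delta = 0 - 6 = -6
Det delta = entry_delta * cofactor = -6 * -6 = 36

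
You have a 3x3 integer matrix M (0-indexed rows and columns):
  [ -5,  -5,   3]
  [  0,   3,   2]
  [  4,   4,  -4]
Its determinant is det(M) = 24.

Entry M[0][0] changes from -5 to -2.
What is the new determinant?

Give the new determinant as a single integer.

Answer: -36

Derivation:
det is linear in row 0: changing M[0][0] by delta changes det by delta * cofactor(0,0).
Cofactor C_00 = (-1)^(0+0) * minor(0,0) = -20
Entry delta = -2 - -5 = 3
Det delta = 3 * -20 = -60
New det = 24 + -60 = -36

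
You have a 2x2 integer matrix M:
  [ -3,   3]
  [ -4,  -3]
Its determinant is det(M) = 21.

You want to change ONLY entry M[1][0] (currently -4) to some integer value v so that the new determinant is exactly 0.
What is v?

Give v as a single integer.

det is linear in entry M[1][0]: det = old_det + (v - -4) * C_10
Cofactor C_10 = -3
Want det = 0: 21 + (v - -4) * -3 = 0
  (v - -4) = -21 / -3 = 7
  v = -4 + (7) = 3

Answer: 3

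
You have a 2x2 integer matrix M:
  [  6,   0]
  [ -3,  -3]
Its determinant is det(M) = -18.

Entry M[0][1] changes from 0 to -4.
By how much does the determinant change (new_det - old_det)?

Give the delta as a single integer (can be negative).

Cofactor C_01 = 3
Entry delta = -4 - 0 = -4
Det delta = entry_delta * cofactor = -4 * 3 = -12

Answer: -12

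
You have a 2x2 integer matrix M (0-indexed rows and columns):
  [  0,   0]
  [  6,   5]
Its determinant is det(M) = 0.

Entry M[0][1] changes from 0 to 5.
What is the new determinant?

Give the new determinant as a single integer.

Answer: -30

Derivation:
det is linear in row 0: changing M[0][1] by delta changes det by delta * cofactor(0,1).
Cofactor C_01 = (-1)^(0+1) * minor(0,1) = -6
Entry delta = 5 - 0 = 5
Det delta = 5 * -6 = -30
New det = 0 + -30 = -30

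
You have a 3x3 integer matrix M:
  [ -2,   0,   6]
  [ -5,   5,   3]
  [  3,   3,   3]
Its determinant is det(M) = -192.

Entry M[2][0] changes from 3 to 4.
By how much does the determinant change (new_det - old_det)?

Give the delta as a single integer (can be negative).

Answer: -30

Derivation:
Cofactor C_20 = -30
Entry delta = 4 - 3 = 1
Det delta = entry_delta * cofactor = 1 * -30 = -30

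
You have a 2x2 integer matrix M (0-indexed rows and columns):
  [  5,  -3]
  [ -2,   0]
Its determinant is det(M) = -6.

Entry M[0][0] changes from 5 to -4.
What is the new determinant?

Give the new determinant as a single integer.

Answer: -6

Derivation:
det is linear in row 0: changing M[0][0] by delta changes det by delta * cofactor(0,0).
Cofactor C_00 = (-1)^(0+0) * minor(0,0) = 0
Entry delta = -4 - 5 = -9
Det delta = -9 * 0 = 0
New det = -6 + 0 = -6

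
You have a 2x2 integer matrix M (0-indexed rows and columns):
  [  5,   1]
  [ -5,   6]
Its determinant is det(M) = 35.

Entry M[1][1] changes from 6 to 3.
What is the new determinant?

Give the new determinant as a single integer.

Answer: 20

Derivation:
det is linear in row 1: changing M[1][1] by delta changes det by delta * cofactor(1,1).
Cofactor C_11 = (-1)^(1+1) * minor(1,1) = 5
Entry delta = 3 - 6 = -3
Det delta = -3 * 5 = -15
New det = 35 + -15 = 20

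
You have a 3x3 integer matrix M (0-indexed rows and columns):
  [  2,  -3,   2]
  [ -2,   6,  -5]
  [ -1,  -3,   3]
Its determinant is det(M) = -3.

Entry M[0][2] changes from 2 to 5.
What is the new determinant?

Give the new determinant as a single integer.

det is linear in row 0: changing M[0][2] by delta changes det by delta * cofactor(0,2).
Cofactor C_02 = (-1)^(0+2) * minor(0,2) = 12
Entry delta = 5 - 2 = 3
Det delta = 3 * 12 = 36
New det = -3 + 36 = 33

Answer: 33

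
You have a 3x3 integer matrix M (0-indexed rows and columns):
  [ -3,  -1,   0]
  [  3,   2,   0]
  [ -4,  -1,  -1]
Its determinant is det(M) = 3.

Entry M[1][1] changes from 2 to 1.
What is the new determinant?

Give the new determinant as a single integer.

det is linear in row 1: changing M[1][1] by delta changes det by delta * cofactor(1,1).
Cofactor C_11 = (-1)^(1+1) * minor(1,1) = 3
Entry delta = 1 - 2 = -1
Det delta = -1 * 3 = -3
New det = 3 + -3 = 0

Answer: 0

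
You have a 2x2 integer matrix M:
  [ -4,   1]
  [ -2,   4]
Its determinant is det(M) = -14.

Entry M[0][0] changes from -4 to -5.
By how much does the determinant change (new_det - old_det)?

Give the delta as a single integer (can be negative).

Answer: -4

Derivation:
Cofactor C_00 = 4
Entry delta = -5 - -4 = -1
Det delta = entry_delta * cofactor = -1 * 4 = -4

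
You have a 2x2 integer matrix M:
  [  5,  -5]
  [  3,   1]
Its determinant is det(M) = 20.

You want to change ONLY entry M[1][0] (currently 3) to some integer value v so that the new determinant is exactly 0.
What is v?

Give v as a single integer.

det is linear in entry M[1][0]: det = old_det + (v - 3) * C_10
Cofactor C_10 = 5
Want det = 0: 20 + (v - 3) * 5 = 0
  (v - 3) = -20 / 5 = -4
  v = 3 + (-4) = -1

Answer: -1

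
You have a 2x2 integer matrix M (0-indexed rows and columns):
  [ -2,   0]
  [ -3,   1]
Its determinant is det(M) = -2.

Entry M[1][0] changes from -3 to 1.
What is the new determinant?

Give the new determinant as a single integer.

Answer: -2

Derivation:
det is linear in row 1: changing M[1][0] by delta changes det by delta * cofactor(1,0).
Cofactor C_10 = (-1)^(1+0) * minor(1,0) = 0
Entry delta = 1 - -3 = 4
Det delta = 4 * 0 = 0
New det = -2 + 0 = -2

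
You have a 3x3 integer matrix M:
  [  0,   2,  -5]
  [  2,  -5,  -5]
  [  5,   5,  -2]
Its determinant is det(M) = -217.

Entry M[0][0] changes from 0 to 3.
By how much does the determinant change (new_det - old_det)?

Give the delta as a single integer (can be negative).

Cofactor C_00 = 35
Entry delta = 3 - 0 = 3
Det delta = entry_delta * cofactor = 3 * 35 = 105

Answer: 105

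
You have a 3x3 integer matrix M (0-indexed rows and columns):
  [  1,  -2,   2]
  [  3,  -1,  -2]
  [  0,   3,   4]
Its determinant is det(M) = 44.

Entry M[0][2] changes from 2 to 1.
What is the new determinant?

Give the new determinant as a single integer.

det is linear in row 0: changing M[0][2] by delta changes det by delta * cofactor(0,2).
Cofactor C_02 = (-1)^(0+2) * minor(0,2) = 9
Entry delta = 1 - 2 = -1
Det delta = -1 * 9 = -9
New det = 44 + -9 = 35

Answer: 35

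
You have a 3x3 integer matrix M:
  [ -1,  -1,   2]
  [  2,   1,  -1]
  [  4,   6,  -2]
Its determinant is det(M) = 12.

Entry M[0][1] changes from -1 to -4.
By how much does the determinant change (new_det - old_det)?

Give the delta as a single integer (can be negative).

Answer: 0

Derivation:
Cofactor C_01 = 0
Entry delta = -4 - -1 = -3
Det delta = entry_delta * cofactor = -3 * 0 = 0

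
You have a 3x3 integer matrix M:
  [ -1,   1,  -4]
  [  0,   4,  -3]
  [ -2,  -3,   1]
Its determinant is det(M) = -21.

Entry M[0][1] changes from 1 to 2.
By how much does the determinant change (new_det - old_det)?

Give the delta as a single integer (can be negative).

Cofactor C_01 = 6
Entry delta = 2 - 1 = 1
Det delta = entry_delta * cofactor = 1 * 6 = 6

Answer: 6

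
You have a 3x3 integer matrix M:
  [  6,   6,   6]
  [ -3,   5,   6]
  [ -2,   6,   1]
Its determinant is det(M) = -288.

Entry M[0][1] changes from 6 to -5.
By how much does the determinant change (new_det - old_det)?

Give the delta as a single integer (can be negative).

Answer: 99

Derivation:
Cofactor C_01 = -9
Entry delta = -5 - 6 = -11
Det delta = entry_delta * cofactor = -11 * -9 = 99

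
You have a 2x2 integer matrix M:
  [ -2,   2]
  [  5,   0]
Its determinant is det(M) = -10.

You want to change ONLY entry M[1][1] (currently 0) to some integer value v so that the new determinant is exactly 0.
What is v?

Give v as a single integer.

det is linear in entry M[1][1]: det = old_det + (v - 0) * C_11
Cofactor C_11 = -2
Want det = 0: -10 + (v - 0) * -2 = 0
  (v - 0) = 10 / -2 = -5
  v = 0 + (-5) = -5

Answer: -5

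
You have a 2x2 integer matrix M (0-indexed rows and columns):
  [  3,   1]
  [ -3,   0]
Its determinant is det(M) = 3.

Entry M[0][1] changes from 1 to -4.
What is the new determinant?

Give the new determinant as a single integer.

Answer: -12

Derivation:
det is linear in row 0: changing M[0][1] by delta changes det by delta * cofactor(0,1).
Cofactor C_01 = (-1)^(0+1) * minor(0,1) = 3
Entry delta = -4 - 1 = -5
Det delta = -5 * 3 = -15
New det = 3 + -15 = -12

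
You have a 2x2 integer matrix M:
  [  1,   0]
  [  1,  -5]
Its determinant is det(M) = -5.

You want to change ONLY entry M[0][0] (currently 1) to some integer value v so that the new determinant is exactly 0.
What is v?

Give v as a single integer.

Answer: 0

Derivation:
det is linear in entry M[0][0]: det = old_det + (v - 1) * C_00
Cofactor C_00 = -5
Want det = 0: -5 + (v - 1) * -5 = 0
  (v - 1) = 5 / -5 = -1
  v = 1 + (-1) = 0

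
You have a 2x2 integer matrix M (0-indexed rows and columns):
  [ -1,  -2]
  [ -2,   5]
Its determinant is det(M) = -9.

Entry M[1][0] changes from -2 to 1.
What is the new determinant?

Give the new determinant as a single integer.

det is linear in row 1: changing M[1][0] by delta changes det by delta * cofactor(1,0).
Cofactor C_10 = (-1)^(1+0) * minor(1,0) = 2
Entry delta = 1 - -2 = 3
Det delta = 3 * 2 = 6
New det = -9 + 6 = -3

Answer: -3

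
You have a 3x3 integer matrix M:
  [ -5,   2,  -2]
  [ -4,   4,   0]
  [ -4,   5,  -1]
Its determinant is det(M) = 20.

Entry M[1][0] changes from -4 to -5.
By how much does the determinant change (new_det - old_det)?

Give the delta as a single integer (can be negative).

Cofactor C_10 = -8
Entry delta = -5 - -4 = -1
Det delta = entry_delta * cofactor = -1 * -8 = 8

Answer: 8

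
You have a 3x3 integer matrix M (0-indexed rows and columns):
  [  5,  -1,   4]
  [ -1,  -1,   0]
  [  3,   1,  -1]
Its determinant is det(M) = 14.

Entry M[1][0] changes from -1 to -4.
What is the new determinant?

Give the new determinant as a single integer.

det is linear in row 1: changing M[1][0] by delta changes det by delta * cofactor(1,0).
Cofactor C_10 = (-1)^(1+0) * minor(1,0) = 3
Entry delta = -4 - -1 = -3
Det delta = -3 * 3 = -9
New det = 14 + -9 = 5

Answer: 5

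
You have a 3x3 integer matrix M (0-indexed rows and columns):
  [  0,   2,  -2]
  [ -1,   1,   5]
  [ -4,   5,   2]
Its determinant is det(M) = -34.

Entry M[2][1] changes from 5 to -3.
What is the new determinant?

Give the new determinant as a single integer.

det is linear in row 2: changing M[2][1] by delta changes det by delta * cofactor(2,1).
Cofactor C_21 = (-1)^(2+1) * minor(2,1) = 2
Entry delta = -3 - 5 = -8
Det delta = -8 * 2 = -16
New det = -34 + -16 = -50

Answer: -50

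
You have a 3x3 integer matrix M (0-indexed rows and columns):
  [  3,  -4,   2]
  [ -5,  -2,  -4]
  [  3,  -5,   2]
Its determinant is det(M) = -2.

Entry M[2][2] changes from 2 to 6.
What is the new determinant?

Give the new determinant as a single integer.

det is linear in row 2: changing M[2][2] by delta changes det by delta * cofactor(2,2).
Cofactor C_22 = (-1)^(2+2) * minor(2,2) = -26
Entry delta = 6 - 2 = 4
Det delta = 4 * -26 = -104
New det = -2 + -104 = -106

Answer: -106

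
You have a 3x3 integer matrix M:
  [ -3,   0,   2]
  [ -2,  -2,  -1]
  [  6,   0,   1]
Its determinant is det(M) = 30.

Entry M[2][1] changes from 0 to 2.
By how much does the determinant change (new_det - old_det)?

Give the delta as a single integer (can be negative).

Cofactor C_21 = -7
Entry delta = 2 - 0 = 2
Det delta = entry_delta * cofactor = 2 * -7 = -14

Answer: -14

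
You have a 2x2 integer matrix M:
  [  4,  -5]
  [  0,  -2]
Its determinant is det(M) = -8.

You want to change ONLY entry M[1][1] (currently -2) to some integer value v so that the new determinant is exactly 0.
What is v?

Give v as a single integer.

Answer: 0

Derivation:
det is linear in entry M[1][1]: det = old_det + (v - -2) * C_11
Cofactor C_11 = 4
Want det = 0: -8 + (v - -2) * 4 = 0
  (v - -2) = 8 / 4 = 2
  v = -2 + (2) = 0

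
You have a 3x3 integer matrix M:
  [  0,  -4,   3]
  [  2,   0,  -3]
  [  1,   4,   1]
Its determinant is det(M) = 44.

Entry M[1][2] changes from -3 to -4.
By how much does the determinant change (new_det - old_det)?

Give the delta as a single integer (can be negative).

Answer: 4

Derivation:
Cofactor C_12 = -4
Entry delta = -4 - -3 = -1
Det delta = entry_delta * cofactor = -1 * -4 = 4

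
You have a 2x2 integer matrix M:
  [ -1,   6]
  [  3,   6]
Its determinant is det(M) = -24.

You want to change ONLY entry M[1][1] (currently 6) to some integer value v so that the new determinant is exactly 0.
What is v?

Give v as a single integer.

Answer: -18

Derivation:
det is linear in entry M[1][1]: det = old_det + (v - 6) * C_11
Cofactor C_11 = -1
Want det = 0: -24 + (v - 6) * -1 = 0
  (v - 6) = 24 / -1 = -24
  v = 6 + (-24) = -18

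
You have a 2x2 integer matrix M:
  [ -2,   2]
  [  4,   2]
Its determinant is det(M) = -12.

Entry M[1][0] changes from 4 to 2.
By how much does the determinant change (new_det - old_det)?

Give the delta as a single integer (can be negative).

Cofactor C_10 = -2
Entry delta = 2 - 4 = -2
Det delta = entry_delta * cofactor = -2 * -2 = 4

Answer: 4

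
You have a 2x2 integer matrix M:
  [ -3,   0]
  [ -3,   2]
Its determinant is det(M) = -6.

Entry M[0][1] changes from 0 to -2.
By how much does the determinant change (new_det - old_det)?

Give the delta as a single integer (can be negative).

Cofactor C_01 = 3
Entry delta = -2 - 0 = -2
Det delta = entry_delta * cofactor = -2 * 3 = -6

Answer: -6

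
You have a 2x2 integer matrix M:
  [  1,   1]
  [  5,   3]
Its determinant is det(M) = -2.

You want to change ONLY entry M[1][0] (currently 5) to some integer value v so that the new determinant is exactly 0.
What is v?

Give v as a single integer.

det is linear in entry M[1][0]: det = old_det + (v - 5) * C_10
Cofactor C_10 = -1
Want det = 0: -2 + (v - 5) * -1 = 0
  (v - 5) = 2 / -1 = -2
  v = 5 + (-2) = 3

Answer: 3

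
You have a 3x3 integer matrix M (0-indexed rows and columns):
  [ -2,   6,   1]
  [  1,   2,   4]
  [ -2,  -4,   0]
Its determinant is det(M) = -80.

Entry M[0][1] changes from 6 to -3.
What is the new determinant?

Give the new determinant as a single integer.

Answer: -8

Derivation:
det is linear in row 0: changing M[0][1] by delta changes det by delta * cofactor(0,1).
Cofactor C_01 = (-1)^(0+1) * minor(0,1) = -8
Entry delta = -3 - 6 = -9
Det delta = -9 * -8 = 72
New det = -80 + 72 = -8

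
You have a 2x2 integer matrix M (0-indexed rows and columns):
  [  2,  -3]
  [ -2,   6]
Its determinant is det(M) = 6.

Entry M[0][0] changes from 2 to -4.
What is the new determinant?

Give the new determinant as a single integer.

Answer: -30

Derivation:
det is linear in row 0: changing M[0][0] by delta changes det by delta * cofactor(0,0).
Cofactor C_00 = (-1)^(0+0) * minor(0,0) = 6
Entry delta = -4 - 2 = -6
Det delta = -6 * 6 = -36
New det = 6 + -36 = -30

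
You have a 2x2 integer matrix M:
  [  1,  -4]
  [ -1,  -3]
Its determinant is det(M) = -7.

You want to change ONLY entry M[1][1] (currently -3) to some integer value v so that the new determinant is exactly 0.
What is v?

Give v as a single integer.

Answer: 4

Derivation:
det is linear in entry M[1][1]: det = old_det + (v - -3) * C_11
Cofactor C_11 = 1
Want det = 0: -7 + (v - -3) * 1 = 0
  (v - -3) = 7 / 1 = 7
  v = -3 + (7) = 4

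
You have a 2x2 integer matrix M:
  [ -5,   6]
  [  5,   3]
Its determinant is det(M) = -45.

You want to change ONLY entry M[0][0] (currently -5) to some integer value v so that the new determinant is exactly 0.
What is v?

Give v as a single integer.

det is linear in entry M[0][0]: det = old_det + (v - -5) * C_00
Cofactor C_00 = 3
Want det = 0: -45 + (v - -5) * 3 = 0
  (v - -5) = 45 / 3 = 15
  v = -5 + (15) = 10

Answer: 10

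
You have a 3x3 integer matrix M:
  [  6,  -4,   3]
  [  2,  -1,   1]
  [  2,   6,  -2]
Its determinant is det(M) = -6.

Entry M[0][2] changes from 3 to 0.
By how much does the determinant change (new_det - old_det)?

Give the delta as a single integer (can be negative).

Cofactor C_02 = 14
Entry delta = 0 - 3 = -3
Det delta = entry_delta * cofactor = -3 * 14 = -42

Answer: -42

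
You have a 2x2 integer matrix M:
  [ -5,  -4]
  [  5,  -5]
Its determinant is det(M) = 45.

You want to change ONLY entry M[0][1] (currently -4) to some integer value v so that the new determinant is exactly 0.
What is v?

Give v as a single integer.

Answer: 5

Derivation:
det is linear in entry M[0][1]: det = old_det + (v - -4) * C_01
Cofactor C_01 = -5
Want det = 0: 45 + (v - -4) * -5 = 0
  (v - -4) = -45 / -5 = 9
  v = -4 + (9) = 5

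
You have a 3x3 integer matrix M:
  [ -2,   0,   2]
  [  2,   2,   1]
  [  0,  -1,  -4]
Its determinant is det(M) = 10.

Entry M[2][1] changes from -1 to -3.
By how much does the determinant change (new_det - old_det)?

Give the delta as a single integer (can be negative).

Answer: -12

Derivation:
Cofactor C_21 = 6
Entry delta = -3 - -1 = -2
Det delta = entry_delta * cofactor = -2 * 6 = -12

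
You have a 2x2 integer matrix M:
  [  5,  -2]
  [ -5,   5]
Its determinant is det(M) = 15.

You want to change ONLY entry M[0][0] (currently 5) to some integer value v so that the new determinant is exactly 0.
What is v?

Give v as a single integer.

Answer: 2

Derivation:
det is linear in entry M[0][0]: det = old_det + (v - 5) * C_00
Cofactor C_00 = 5
Want det = 0: 15 + (v - 5) * 5 = 0
  (v - 5) = -15 / 5 = -3
  v = 5 + (-3) = 2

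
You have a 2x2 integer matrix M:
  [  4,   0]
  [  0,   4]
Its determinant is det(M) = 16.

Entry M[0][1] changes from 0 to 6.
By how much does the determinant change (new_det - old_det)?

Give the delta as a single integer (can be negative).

Answer: 0

Derivation:
Cofactor C_01 = 0
Entry delta = 6 - 0 = 6
Det delta = entry_delta * cofactor = 6 * 0 = 0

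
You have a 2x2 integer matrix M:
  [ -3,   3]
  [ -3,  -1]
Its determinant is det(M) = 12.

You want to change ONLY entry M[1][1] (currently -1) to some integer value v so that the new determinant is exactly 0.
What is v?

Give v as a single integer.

det is linear in entry M[1][1]: det = old_det + (v - -1) * C_11
Cofactor C_11 = -3
Want det = 0: 12 + (v - -1) * -3 = 0
  (v - -1) = -12 / -3 = 4
  v = -1 + (4) = 3

Answer: 3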